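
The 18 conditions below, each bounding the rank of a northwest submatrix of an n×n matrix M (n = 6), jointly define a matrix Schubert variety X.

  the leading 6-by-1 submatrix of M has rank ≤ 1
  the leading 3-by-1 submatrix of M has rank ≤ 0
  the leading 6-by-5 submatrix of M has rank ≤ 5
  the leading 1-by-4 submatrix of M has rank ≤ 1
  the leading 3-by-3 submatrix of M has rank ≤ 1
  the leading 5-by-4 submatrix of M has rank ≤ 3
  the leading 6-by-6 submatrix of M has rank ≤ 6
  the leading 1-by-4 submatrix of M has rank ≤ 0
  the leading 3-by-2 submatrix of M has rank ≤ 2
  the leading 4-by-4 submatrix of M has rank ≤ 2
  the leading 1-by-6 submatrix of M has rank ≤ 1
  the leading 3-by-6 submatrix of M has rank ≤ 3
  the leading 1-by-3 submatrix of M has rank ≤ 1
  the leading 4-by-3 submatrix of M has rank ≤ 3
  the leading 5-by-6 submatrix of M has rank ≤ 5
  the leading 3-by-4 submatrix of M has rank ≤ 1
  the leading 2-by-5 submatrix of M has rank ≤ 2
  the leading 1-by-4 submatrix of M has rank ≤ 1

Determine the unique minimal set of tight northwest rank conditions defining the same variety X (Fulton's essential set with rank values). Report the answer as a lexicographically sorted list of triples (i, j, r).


Recovering R(i,j) via the rank-extension bound from the 18 conditions:

  i=1: 0 0 0 0 1 1
  i=2: 0 1 1 1 2 2
  i=3: 0 1 1 1 2 3
  i=4: 1 2 2 2 3 4
  i=5: 1 2 3 3 4 5
  i=6: 1 2 3 4 5 6

second differences of R give the permutation w = (5, 2, 6, 1, 3, 4).

Rothe diagram D(w) (8 cells), 3 SE-corners (essential conditions):

[(1, 4, 0), (3, 1, 0), (3, 4, 1)]


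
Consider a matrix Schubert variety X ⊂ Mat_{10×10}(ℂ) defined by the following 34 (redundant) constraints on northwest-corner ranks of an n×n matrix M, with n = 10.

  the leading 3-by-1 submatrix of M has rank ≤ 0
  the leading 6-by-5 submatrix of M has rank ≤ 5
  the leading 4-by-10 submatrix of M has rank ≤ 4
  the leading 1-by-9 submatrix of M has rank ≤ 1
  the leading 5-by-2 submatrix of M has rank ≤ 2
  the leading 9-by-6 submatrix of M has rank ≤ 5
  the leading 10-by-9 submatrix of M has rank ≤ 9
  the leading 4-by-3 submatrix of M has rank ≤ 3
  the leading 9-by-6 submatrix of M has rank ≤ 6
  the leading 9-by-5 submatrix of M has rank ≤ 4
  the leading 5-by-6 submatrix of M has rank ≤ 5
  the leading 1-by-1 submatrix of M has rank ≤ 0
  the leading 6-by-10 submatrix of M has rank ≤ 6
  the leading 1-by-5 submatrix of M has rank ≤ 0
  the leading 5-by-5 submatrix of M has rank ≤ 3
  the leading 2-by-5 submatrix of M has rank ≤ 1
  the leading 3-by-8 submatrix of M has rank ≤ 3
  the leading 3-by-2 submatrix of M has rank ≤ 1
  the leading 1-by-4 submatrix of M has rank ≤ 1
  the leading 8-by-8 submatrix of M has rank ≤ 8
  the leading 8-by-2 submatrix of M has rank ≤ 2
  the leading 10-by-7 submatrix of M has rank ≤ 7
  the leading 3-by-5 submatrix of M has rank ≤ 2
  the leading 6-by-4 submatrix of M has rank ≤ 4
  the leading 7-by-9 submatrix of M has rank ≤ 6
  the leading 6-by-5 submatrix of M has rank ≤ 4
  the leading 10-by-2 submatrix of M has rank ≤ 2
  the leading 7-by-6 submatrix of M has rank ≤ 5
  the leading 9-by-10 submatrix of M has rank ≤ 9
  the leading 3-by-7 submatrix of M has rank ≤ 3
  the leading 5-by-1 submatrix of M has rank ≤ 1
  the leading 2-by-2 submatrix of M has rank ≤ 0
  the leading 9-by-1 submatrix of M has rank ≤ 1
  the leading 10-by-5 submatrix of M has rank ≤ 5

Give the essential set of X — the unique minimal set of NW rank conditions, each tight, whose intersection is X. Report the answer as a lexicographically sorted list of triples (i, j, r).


Reconstructing r_w from the 34 given conditions:

  row 1: 0 0 0 0 0 1 1 1 1 1
  row 2: 0 0 1 1 1 2 2 2 2 2
  row 3: 0 1 2 2 2 3 3 3 3 3
  row 4: 1 2 3 3 3 4 4 4 4 4
  row 5: 1 2 3 3 3 4 5 5 5 5
  row 6: 1 2 3 4 4 5 6 6 6 6
  row 7: 1 2 3 4 4 5 6 6 6 7
  row 8: 1 2 3 4 4 5 6 7 7 8
  row 9: 1 2 3 4 4 5 6 7 8 9
  row 10: 1 2 3 4 5 6 7 8 9 10

second differences of R give the permutation w = (6, 3, 2, 1, 7, 4, 10, 8, 9, 5).

6 SE-corners of the 15-cell Rothe diagram give Ess(w):

[(1, 5, 0), (2, 2, 0), (3, 1, 0), (5, 5, 3), (7, 9, 6), (9, 5, 4)]


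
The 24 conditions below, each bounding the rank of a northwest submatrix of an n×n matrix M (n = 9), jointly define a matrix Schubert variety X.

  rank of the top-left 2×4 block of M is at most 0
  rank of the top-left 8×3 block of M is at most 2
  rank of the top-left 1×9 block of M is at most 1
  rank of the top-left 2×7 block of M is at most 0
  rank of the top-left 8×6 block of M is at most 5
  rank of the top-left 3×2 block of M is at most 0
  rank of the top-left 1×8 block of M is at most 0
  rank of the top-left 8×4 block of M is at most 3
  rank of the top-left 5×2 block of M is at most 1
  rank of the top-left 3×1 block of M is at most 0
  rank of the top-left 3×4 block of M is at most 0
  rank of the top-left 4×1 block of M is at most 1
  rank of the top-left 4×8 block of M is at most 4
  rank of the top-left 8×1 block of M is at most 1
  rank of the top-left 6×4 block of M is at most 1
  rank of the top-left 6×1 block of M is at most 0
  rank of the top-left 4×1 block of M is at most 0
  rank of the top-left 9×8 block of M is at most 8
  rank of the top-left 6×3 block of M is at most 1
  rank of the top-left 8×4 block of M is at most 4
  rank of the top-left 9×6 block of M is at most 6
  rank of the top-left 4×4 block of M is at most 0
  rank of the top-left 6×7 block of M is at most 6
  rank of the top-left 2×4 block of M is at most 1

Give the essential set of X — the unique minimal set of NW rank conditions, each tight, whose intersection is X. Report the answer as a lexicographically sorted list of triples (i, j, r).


The tightest implied rank at each (i,j), from the 24 conditions:

  0, 0, 0, 0, 0, 0, 0, 0, 1
  0, 0, 0, 0, 0, 0, 0, 1, 2
  0, 0, 0, 0, 1, 1, 1, 2, 3
  0, 0, 0, 0, 1, 2, 2, 3, 4
  0, 1, 1, 1, 2, 3, 3, 4, 5
  0, 1, 1, 1, 2, 3, 4, 5, 6
  1, 2, 2, 2, 3, 4, 5, 6, 7
  1, 2, 2, 3, 4, 5, 6, 7, 8
  1, 2, 3, 4, 5, 6, 7, 8, 9

giving w = (9, 8, 5, 6, 2, 7, 1, 4, 3) via Δ²R.

Rothe diagram D(w) (28 cells), 6 SE-corners (essential conditions):

[(1, 8, 0), (2, 7, 0), (4, 4, 0), (6, 1, 0), (6, 4, 1), (8, 3, 2)]


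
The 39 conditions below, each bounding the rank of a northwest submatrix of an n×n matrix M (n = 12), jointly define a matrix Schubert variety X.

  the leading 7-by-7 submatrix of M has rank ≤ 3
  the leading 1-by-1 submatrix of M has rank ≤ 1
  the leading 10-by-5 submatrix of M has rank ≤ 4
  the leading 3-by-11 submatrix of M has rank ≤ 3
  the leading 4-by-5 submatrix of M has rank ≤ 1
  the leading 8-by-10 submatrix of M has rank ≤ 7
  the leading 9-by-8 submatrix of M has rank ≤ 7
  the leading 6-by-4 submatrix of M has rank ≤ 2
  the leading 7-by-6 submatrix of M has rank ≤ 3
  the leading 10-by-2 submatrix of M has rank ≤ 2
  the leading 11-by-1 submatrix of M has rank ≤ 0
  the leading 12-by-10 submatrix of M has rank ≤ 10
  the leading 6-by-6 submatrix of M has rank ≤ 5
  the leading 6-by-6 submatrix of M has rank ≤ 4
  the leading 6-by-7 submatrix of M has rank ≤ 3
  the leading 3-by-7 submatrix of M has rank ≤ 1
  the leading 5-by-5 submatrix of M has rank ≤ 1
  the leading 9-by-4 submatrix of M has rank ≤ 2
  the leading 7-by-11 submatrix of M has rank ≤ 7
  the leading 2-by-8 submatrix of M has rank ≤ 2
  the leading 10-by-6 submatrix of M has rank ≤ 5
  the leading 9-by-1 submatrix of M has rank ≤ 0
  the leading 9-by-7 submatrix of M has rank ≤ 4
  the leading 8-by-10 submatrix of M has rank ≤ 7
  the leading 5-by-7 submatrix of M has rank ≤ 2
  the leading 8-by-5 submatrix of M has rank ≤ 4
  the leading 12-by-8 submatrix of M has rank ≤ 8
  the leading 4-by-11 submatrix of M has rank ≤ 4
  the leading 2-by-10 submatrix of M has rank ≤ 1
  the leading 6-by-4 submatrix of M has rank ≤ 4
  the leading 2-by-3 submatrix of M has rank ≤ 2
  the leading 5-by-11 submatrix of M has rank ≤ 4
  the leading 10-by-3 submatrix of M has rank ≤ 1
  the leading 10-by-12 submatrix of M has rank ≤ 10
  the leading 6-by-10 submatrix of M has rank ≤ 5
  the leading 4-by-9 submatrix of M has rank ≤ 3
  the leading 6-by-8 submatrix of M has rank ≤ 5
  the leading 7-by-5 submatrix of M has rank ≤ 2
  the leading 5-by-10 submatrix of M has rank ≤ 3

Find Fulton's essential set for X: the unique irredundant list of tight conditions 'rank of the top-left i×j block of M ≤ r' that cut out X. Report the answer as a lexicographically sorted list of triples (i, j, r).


Propagating the 39 rank bounds to every northwest block:

  R[1]: 0  1  1  1  1  1  1  1  1  1  1  1
  R[2]: 0  1  1  1  1  1  1  1  1  1  2  2
  R[3]: 0  1  1  1  1  1  1  2  2  2  3  3
  R[4]: 0  1  1  1  1  2  2  3  3  3  4  4
  R[5]: 0  1  1  1  1  2  2  3  3  3  4  5
  R[6]: 0  1  1  2  2  3  3  4  4  4  5  6
  R[7]: 0  1  1  2  2  3  3  4  5  5  6  7
  R[8]: 0  1  1  2  3  4  4  5  6  6  7  8
  R[9]: 0  1  1  2  3  4  4  5  6  7  8  9
  R[10]: 0  1  1  2  3  4  5  6  7  8  9  10
  R[11]: 0  1  2  3  4  5  6  7  8  9  10  11
  R[12]: 1  2  3  4  5  6  7  8  9  10  11  12

reading off 1-entries of Δ²R: w = (2, 11, 8, 6, 12, 4, 9, 5, 10, 7, 3, 1).

D(w) has 41 cells with 10 SE-corners; essential set:

[(2, 10, 1), (3, 7, 1), (5, 5, 1), (5, 7, 2), (5, 10, 3), (7, 5, 2), (7, 7, 3), (9, 7, 4), (10, 3, 1), (11, 1, 0)]


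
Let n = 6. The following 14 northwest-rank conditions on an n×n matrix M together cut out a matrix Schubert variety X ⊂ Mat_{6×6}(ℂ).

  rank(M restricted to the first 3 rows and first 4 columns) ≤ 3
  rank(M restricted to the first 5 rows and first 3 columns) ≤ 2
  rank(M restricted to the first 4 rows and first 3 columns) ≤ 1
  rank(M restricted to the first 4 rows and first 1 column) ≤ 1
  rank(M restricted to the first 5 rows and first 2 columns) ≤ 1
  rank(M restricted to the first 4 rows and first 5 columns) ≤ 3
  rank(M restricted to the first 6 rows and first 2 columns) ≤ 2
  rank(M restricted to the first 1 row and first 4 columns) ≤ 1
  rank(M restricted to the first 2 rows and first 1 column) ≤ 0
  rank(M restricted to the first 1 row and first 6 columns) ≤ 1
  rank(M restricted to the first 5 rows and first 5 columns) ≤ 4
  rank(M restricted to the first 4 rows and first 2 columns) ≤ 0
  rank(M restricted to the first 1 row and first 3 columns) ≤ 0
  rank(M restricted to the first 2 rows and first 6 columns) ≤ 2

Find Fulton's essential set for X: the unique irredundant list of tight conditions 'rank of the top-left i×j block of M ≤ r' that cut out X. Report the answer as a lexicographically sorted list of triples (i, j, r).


The tightest implied rank at each (i,j), from the 14 conditions:

  i=1: 0 | 0 | 0 | 1 | 1 | 1
  i=2: 0 | 0 | 1 | 2 | 2 | 2
  i=3: 0 | 0 | 1 | 2 | 3 | 3
  i=4: 0 | 0 | 1 | 2 | 3 | 4
  i=5: 1 | 1 | 2 | 3 | 4 | 5
  i=6: 1 | 2 | 3 | 4 | 5 | 6

the unique w with this rank table is (4, 3, 5, 6, 1, 2).

D(w) has 9 cells with 2 SE-corners; essential set:

[(1, 3, 0), (4, 2, 0)]


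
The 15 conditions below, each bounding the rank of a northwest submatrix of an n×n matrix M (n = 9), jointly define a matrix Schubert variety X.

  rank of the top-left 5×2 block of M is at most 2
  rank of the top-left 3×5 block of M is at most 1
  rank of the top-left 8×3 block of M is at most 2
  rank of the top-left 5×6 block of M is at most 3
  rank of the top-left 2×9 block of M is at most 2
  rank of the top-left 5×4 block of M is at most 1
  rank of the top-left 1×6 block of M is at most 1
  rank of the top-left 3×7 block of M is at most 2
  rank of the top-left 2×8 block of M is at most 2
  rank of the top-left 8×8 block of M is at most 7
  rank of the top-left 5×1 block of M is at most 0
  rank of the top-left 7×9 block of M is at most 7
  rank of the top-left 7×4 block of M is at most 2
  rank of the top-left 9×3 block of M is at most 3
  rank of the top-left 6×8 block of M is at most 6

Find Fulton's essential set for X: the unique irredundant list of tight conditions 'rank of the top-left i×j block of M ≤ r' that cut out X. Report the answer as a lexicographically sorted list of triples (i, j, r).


Propagating the 15 rank bounds to every northwest block:

  row 1: 0, 1, 1, 1, 1, 1, 1, 1, 1
  row 2: 0, 1, 1, 1, 1, 2, 2, 2, 2
  row 3: 0, 1, 1, 1, 1, 2, 2, 3, 3
  row 4: 0, 1, 1, 1, 2, 3, 3, 4, 4
  row 5: 0, 1, 1, 1, 2, 3, 4, 5, 5
  row 6: 1, 2, 2, 2, 3, 4, 5, 6, 6
  row 7: 1, 2, 2, 2, 3, 4, 5, 6, 7
  row 8: 1, 2, 2, 3, 4, 5, 6, 7, 8
  row 9: 1, 2, 3, 4, 5, 6, 7, 8, 9

second differences of R give the permutation w = (2, 6, 8, 5, 7, 1, 9, 4, 3).

6 SE-corners of the 19-cell Rothe diagram give Ess(w):

[(3, 5, 1), (3, 7, 2), (5, 1, 0), (5, 4, 1), (7, 4, 2), (8, 3, 2)]


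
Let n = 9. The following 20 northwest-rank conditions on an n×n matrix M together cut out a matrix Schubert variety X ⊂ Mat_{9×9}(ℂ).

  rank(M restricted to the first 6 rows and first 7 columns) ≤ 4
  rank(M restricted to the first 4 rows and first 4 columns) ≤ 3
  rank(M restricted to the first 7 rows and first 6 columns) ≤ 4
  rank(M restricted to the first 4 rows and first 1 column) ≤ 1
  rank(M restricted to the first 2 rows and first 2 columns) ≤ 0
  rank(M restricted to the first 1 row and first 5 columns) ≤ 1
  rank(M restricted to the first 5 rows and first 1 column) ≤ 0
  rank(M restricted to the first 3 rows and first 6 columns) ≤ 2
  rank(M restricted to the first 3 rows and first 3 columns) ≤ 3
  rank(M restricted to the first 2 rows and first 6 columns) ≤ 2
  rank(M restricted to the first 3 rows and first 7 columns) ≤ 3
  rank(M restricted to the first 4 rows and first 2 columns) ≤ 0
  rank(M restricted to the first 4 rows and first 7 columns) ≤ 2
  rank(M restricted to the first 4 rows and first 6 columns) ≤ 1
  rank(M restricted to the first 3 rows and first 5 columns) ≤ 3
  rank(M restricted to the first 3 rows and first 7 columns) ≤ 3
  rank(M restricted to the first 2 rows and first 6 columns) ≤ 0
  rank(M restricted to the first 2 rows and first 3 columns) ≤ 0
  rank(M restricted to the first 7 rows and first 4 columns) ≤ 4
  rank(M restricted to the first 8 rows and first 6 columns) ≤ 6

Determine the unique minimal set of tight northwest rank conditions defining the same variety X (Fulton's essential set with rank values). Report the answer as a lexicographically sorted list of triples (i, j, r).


Rank table r_w(9×9) implied by the 20 constraints:

  R[1]: 0 | 0 | 0 | 0 | 0 | 0 | 1 | 1 | 1
  R[2]: 0 | 0 | 0 | 0 | 0 | 0 | 1 | 2 | 2
  R[3]: 0 | 0 | 1 | 1 | 1 | 1 | 2 | 3 | 3
  R[4]: 0 | 0 | 1 | 1 | 1 | 1 | 2 | 3 | 4
  R[5]: 0 | 1 | 2 | 2 | 2 | 2 | 3 | 4 | 5
  R[6]: 1 | 2 | 3 | 3 | 3 | 3 | 4 | 5 | 6
  R[7]: 1 | 2 | 3 | 4 | 4 | 4 | 5 | 6 | 7
  R[8]: 1 | 2 | 3 | 4 | 5 | 5 | 6 | 7 | 8
  R[9]: 1 | 2 | 3 | 4 | 5 | 6 | 7 | 8 | 9

reading off 1-entries of Δ²R: w = (7, 8, 3, 9, 2, 1, 4, 5, 6).

|D(w)|=20, |Ess(w)|=4:

[(2, 6, 0), (4, 2, 0), (4, 6, 1), (5, 1, 0)]


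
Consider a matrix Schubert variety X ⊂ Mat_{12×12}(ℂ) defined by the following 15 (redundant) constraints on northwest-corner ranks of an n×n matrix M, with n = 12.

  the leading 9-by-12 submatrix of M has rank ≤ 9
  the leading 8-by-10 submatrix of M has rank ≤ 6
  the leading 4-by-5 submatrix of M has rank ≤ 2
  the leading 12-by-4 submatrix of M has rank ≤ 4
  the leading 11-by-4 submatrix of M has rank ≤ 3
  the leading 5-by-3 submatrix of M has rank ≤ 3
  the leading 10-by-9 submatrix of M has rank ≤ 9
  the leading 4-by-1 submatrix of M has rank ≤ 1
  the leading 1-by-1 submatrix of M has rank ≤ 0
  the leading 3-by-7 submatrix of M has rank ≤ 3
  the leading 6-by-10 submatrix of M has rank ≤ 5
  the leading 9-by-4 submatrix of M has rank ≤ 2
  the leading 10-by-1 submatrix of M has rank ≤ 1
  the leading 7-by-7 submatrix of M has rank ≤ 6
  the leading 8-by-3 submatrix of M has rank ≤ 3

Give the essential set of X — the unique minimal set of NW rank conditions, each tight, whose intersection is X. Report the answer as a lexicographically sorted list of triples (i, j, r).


Reconstructing r_w from the 15 given conditions:

  row 1: 0  1  1  1  1  1  1  1  1  1  1  1
  row 2: 1  2  2  2  2  2  2  2  2  2  2  2
  row 3: 1  2  2  2  2  3  3  3  3  3  3  3
  row 4: 1  2  2  2  2  3  4  4  4  4  4  4
  row 5: 1  2  2  2  3  4  5  5  5  5  5  5
  row 6: 1  2  2  2  3  4  5  5  5  5  6  6
  row 7: 1  2  2  2  3  4  5  6  6  6  7  7
  row 8: 1  2  2  2  3  4  5  6  6  6  7  8
  row 9: 1  2  2  2  3  4  5  6  7  7  8  9
  row 10: 1  2  3  3  4  5  6  7  8  8  9  10
  row 11: 1  2  3  3  4  5  6  7  8  9  10  11
  row 12: 1  2  3  4  5  6  7  8  9  10  11  12

the unique w with this rank table is (2, 1, 6, 7, 5, 11, 8, 12, 9, 3, 10, 4).

|D(w)|=23, |Ess(w)|=6:

[(1, 1, 0), (4, 5, 2), (6, 10, 5), (8, 10, 6), (9, 4, 2), (11, 4, 3)]


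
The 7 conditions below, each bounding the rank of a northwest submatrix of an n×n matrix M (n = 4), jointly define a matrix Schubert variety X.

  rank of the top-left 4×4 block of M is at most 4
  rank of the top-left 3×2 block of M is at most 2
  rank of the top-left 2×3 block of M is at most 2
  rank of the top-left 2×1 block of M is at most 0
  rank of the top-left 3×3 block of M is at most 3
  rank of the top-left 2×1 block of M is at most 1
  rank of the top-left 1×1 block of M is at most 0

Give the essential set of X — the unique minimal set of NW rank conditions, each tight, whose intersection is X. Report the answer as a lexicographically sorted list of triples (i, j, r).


Reconstructing r_w from the 7 given conditions:

  i=1: 0 1 1 1
  i=2: 0 1 2 2
  i=3: 1 2 3 3
  i=4: 1 2 3 4

reading off 1-entries of Δ²R: w = (2, 3, 1, 4).

1 SE-corner of the 2-cell Rothe diagram gives Ess(w):

[(2, 1, 0)]


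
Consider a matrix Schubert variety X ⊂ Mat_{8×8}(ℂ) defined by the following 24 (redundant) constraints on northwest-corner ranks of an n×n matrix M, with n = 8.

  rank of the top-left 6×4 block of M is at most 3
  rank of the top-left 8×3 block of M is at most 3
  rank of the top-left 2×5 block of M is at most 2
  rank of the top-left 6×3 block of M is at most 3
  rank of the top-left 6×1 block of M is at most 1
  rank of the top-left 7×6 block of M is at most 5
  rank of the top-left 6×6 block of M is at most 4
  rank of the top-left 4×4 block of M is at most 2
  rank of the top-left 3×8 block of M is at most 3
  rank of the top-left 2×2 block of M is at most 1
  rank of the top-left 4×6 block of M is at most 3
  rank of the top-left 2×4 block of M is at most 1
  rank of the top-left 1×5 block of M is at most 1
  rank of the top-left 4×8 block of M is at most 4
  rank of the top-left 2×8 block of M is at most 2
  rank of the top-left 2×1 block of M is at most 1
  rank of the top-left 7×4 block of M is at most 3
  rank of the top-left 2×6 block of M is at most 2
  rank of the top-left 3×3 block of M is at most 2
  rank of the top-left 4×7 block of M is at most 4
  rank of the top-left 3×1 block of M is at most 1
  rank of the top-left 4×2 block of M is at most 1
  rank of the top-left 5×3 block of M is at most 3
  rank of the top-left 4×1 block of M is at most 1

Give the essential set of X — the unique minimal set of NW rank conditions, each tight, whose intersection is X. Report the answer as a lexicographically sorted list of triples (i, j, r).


Recovering R(i,j) via the rank-extension bound from the 24 conditions:

  R[1]: 1 1 1 1 1 1 1 1
  R[2]: 1 1 1 1 2 2 2 2
  R[3]: 1 1 2 2 3 3 3 3
  R[4]: 1 1 2 2 3 3 4 4
  R[5]: 1 2 3 3 4 4 5 5
  R[6]: 1 2 3 3 4 4 5 6
  R[7]: 1 2 3 3 4 5 6 7
  R[8]: 1 2 3 4 5 6 7 8

giving w = (1, 5, 3, 7, 2, 8, 6, 4) via Δ²R.

Fulton essential set (6 of the 10 Rothe cells):

[(2, 4, 1), (4, 2, 1), (4, 4, 2), (4, 6, 3), (6, 6, 4), (7, 4, 3)]


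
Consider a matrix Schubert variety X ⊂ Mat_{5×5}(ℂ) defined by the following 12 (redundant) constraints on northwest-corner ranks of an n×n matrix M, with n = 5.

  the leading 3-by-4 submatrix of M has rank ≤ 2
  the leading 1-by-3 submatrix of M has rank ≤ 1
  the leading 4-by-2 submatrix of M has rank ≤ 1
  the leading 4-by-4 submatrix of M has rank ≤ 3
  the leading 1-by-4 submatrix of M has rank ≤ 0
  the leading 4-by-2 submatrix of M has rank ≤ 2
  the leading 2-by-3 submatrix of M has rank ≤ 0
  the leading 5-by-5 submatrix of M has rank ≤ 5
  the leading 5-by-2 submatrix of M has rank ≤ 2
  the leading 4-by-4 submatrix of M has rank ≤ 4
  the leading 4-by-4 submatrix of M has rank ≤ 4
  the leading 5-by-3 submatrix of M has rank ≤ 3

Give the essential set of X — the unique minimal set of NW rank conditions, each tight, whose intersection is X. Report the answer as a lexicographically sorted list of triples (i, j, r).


Recovering R(i,j) via the rank-extension bound from the 12 conditions:

  R[1]: 0, 0, 0, 0, 1
  R[2]: 0, 0, 0, 1, 2
  R[3]: 1, 1, 1, 2, 3
  R[4]: 1, 1, 2, 3, 4
  R[5]: 1, 2, 3, 4, 5

giving w = (5, 4, 1, 3, 2) via Δ²R.

ℓ(w)=8; the 3 essential cells (i,j,r):

[(1, 4, 0), (2, 3, 0), (4, 2, 1)]


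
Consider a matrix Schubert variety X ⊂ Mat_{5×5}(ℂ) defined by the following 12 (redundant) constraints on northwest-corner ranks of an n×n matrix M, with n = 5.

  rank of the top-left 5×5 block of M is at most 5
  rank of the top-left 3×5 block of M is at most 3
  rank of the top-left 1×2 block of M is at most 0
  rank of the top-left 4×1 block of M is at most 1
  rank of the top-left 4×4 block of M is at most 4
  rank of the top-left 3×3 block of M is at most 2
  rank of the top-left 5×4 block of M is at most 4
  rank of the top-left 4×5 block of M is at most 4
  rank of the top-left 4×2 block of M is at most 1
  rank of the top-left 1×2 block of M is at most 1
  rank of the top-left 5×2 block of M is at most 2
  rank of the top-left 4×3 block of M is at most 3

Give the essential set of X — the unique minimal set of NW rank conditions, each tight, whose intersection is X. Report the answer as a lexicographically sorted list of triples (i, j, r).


Reconstructing r_w from the 12 given conditions:

  i=1: 0 0 1 1 1
  i=2: 1 1 2 2 2
  i=3: 1 1 2 3 3
  i=4: 1 1 2 3 4
  i=5: 1 2 3 4 5

so w = (3, 1, 4, 5, 2).

Fulton essential set (2 of the 4 Rothe cells):

[(1, 2, 0), (4, 2, 1)]


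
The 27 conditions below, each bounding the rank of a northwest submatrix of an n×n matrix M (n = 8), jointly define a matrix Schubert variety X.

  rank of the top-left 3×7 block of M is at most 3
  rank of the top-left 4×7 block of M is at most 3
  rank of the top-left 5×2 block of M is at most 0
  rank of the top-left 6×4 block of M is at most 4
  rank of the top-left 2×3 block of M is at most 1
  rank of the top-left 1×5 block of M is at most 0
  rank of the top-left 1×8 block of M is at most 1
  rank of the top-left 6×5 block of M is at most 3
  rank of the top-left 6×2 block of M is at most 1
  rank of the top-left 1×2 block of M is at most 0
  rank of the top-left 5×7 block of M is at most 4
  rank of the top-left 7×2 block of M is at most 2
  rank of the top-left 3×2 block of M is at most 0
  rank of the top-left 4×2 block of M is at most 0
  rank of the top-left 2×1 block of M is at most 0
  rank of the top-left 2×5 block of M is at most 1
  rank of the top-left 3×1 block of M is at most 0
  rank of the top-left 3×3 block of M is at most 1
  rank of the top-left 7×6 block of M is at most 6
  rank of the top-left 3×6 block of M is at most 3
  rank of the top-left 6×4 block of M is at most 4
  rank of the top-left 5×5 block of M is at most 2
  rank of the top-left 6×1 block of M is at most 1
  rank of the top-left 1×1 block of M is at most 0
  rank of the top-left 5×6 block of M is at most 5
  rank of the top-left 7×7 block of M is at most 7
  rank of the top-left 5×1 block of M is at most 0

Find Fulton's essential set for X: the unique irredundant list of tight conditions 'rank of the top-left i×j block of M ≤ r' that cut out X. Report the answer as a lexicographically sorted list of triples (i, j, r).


Propagating the 27 rank bounds to every northwest block:

  row 1: 0, 0, 0, 0, 0, 1, 1, 1
  row 2: 0, 0, 1, 1, 1, 2, 2, 2
  row 3: 0, 0, 1, 2, 2, 3, 3, 3
  row 4: 0, 0, 1, 2, 2, 3, 3, 4
  row 5: 0, 0, 1, 2, 2, 3, 4, 5
  row 6: 1, 1, 2, 3, 3, 4, 5, 6
  row 7: 1, 2, 3, 4, 4, 5, 6, 7
  row 8: 1, 2, 3, 4, 5, 6, 7, 8

hence w(1..8) = (6, 3, 4, 8, 7, 1, 2, 5).

4 SE-corners of the 16-cell Rothe diagram give Ess(w):

[(1, 5, 0), (4, 7, 3), (5, 2, 0), (5, 5, 2)]


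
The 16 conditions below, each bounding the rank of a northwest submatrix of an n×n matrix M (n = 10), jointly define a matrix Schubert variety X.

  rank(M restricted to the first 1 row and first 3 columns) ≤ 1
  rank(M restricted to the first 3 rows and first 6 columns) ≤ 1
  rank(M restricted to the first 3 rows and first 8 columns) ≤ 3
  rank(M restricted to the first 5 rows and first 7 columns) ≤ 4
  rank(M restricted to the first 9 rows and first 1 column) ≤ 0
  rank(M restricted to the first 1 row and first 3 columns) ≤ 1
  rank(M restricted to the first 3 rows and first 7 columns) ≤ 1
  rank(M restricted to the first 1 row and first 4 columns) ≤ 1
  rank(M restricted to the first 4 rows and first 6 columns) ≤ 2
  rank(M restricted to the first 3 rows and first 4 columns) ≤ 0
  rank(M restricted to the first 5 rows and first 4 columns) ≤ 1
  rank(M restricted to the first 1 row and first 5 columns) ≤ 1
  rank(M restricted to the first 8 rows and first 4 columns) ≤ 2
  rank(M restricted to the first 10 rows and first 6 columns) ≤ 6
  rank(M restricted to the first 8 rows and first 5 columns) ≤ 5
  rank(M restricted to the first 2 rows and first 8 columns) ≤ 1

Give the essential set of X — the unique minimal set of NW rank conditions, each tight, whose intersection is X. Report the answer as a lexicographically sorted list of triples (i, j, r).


Reconstructing r_w from the 16 given conditions:

  R[1]: 0 0 0 0 1 1 1 1 1 1
  R[2]: 0 0 0 0 1 1 1 1 2 2
  R[3]: 0 0 0 0 1 1 1 2 3 3
  R[4]: 0 1 1 1 2 2 2 3 4 4
  R[5]: 0 1 1 1 2 3 3 4 5 5
  R[6]: 0 1 2 2 3 4 4 5 6 6
  R[7]: 0 1 2 2 3 4 5 6 7 7
  R[8]: 0 1 2 2 3 4 5 6 7 8
  R[9]: 0 1 2 3 4 5 6 7 8 9
  R[10]: 1 2 3 4 5 6 7 8 9 10

giving w = (5, 9, 8, 2, 6, 3, 7, 10, 4, 1) via Δ²R.

ℓ(w)=27; the 6 essential cells (i,j,r):

[(2, 8, 1), (3, 4, 0), (3, 7, 1), (5, 4, 1), (8, 4, 2), (9, 1, 0)]


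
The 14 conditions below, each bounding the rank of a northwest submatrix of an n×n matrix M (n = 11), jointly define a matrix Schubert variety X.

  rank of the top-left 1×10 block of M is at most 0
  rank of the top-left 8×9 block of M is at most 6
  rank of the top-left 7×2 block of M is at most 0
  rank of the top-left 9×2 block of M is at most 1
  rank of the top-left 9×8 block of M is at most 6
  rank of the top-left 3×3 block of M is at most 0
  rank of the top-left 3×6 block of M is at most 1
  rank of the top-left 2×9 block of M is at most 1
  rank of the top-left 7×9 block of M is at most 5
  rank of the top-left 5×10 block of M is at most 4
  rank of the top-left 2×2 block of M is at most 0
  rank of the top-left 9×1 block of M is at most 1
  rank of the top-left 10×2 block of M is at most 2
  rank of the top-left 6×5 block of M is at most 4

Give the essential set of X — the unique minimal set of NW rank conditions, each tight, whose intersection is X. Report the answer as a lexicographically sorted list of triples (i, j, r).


Reconstructing r_w from the 14 given conditions:

  i=1: 0 0 0 0 0 0 0 0 0 0 1
  i=2: 0 0 0 1 1 1 1 1 1 1 2
  i=3: 0 0 0 1 1 1 2 2 2 2 3
  i=4: 0 0 1 2 2 2 3 3 3 3 4
  i=5: 0 0 1 2 3 3 4 4 4 4 5
  i=6: 0 0 1 2 3 4 5 5 5 5 6
  i=7: 0 0 1 2 3 4 5 5 5 6 7
  i=8: 1 1 2 3 4 5 6 6 6 7 8
  i=9: 1 1 2 3 4 5 6 6 7 8 9
  i=10: 1 2 3 4 5 6 7 7 8 9 10
  i=11: 1 2 3 4 5 6 7 8 9 10 11

giving w = (11, 4, 7, 3, 5, 6, 10, 1, 9, 2, 8) via Δ²R.

Fulton essential set (7 of the 30 Rothe cells):

[(1, 10, 0), (3, 3, 0), (3, 6, 1), (7, 2, 0), (7, 9, 5), (9, 2, 1), (9, 8, 6)]


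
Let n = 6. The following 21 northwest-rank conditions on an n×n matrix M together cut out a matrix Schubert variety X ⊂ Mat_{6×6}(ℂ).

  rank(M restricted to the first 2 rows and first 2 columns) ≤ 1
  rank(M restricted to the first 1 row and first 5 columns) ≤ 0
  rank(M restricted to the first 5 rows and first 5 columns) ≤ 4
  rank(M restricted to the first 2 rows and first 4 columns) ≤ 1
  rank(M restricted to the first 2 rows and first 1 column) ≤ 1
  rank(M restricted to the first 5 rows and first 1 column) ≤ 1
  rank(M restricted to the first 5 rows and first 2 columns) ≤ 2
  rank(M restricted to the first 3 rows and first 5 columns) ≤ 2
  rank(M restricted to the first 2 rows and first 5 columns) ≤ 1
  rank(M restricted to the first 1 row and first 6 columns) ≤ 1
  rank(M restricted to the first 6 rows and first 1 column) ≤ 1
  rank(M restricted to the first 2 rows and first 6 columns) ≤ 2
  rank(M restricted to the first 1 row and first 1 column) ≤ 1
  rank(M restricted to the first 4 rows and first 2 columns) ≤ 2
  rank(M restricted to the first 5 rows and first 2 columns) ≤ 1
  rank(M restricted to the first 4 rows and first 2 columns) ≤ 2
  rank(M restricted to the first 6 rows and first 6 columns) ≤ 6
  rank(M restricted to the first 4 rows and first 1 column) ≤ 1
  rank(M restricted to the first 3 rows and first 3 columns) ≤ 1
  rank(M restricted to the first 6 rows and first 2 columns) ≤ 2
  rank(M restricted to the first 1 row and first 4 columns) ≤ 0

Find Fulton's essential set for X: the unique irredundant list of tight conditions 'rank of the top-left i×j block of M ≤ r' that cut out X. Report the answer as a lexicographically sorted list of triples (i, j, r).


Propagating the 21 rank bounds to every northwest block:

  row 1: 0  0  0  0  0  1
  row 2: 1  1  1  1  1  2
  row 3: 1  1  1  2  2  3
  row 4: 1  1  2  3  3  4
  row 5: 1  1  2  3  4  5
  row 6: 1  2  3  4  5  6

so w = (6, 1, 4, 3, 5, 2).

Rothe diagram D(w) (9 cells), 3 SE-corners (essential conditions):

[(1, 5, 0), (3, 3, 1), (5, 2, 1)]


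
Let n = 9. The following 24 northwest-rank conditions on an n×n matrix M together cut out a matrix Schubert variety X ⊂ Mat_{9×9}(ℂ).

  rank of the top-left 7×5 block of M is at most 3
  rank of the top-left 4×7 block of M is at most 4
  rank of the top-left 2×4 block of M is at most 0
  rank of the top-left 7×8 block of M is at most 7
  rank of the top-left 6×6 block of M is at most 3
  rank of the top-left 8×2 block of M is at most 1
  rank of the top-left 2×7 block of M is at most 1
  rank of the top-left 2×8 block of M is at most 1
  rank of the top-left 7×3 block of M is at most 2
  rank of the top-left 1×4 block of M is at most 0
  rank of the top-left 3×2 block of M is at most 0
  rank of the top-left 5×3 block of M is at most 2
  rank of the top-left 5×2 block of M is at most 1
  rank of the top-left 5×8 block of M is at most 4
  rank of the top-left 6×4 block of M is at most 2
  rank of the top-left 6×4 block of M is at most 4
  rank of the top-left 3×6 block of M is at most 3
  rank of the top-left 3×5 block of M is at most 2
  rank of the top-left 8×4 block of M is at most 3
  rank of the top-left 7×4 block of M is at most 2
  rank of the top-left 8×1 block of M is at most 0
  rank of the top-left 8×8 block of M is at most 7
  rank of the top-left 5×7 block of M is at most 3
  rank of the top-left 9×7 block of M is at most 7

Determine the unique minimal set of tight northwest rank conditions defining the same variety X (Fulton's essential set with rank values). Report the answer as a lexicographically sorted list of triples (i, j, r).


Propagating the 24 rank bounds to every northwest block:

  row 1: 0 | 0 | 0 | 0 | 1 | 1 | 1 | 1 | 1
  row 2: 0 | 0 | 0 | 0 | 1 | 1 | 1 | 1 | 2
  row 3: 0 | 0 | 1 | 1 | 2 | 2 | 2 | 2 | 3
  row 4: 0 | 1 | 2 | 2 | 3 | 3 | 3 | 3 | 4
  row 5: 0 | 1 | 2 | 2 | 3 | 3 | 3 | 4 | 5
  row 6: 0 | 1 | 2 | 2 | 3 | 3 | 4 | 5 | 6
  row 7: 0 | 1 | 2 | 2 | 3 | 4 | 5 | 6 | 7
  row 8: 0 | 1 | 2 | 3 | 4 | 5 | 6 | 7 | 8
  row 9: 1 | 2 | 3 | 4 | 5 | 6 | 7 | 8 | 9

reading off 1-entries of Δ²R: w = (5, 9, 3, 2, 8, 7, 6, 4, 1).

ℓ(w)=24; the 7 essential cells (i,j,r):

[(2, 4, 0), (2, 8, 1), (3, 2, 0), (5, 7, 3), (6, 6, 3), (7, 4, 2), (8, 1, 0)]


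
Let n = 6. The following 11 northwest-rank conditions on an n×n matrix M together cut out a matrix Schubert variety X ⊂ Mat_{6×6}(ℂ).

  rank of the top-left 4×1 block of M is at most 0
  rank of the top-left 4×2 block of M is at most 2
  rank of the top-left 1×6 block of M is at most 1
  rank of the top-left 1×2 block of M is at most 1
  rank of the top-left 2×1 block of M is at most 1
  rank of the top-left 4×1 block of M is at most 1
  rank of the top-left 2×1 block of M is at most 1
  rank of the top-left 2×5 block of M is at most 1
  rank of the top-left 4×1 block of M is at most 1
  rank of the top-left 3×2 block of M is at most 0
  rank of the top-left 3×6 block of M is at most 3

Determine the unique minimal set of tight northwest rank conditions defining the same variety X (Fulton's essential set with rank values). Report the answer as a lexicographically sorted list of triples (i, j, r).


Rank table r_w(6×6) implied by the 11 constraints:

  i=1: 0  0  1  1  1  1
  i=2: 0  0  1  1  1  2
  i=3: 0  0  1  2  2  3
  i=4: 0  1  2  3  3  4
  i=5: 1  2  3  4  4  5
  i=6: 1  2  3  4  5  6

second differences of R give the permutation w = (3, 6, 4, 2, 1, 5).

D(w) has 9 cells with 3 SE-corners; essential set:

[(2, 5, 1), (3, 2, 0), (4, 1, 0)]


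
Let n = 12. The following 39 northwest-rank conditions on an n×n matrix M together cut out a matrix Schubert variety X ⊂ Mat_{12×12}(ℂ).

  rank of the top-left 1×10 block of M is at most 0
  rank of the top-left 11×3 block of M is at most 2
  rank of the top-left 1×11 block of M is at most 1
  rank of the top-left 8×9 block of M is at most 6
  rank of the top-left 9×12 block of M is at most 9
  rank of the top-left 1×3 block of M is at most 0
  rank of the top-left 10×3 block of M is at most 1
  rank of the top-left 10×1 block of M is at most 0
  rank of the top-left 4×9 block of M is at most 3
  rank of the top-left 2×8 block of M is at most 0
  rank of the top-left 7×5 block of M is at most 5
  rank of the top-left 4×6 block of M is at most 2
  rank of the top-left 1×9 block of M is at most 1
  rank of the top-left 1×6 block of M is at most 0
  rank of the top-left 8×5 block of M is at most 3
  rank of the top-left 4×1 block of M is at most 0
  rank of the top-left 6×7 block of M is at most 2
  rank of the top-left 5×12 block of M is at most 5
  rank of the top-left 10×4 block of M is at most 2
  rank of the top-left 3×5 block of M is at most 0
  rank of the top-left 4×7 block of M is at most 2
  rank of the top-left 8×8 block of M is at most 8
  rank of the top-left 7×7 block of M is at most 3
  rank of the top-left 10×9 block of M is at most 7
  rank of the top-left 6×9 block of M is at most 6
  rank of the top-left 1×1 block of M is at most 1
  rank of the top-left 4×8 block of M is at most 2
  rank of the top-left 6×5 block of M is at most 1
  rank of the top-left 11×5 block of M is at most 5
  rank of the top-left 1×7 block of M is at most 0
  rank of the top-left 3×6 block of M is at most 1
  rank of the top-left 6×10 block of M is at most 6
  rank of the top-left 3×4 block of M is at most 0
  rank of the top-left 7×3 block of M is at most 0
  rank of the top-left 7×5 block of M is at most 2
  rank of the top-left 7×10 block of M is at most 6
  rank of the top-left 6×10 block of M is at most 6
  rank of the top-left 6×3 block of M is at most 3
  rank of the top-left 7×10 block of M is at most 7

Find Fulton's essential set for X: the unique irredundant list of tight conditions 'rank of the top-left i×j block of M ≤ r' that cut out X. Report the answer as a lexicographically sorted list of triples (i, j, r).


Reconstructing r_w from the 39 given conditions:

  R[1]: 0, 0, 0, 0, 0, 0, 0, 0, 0, 0, 1, 1
  R[2]: 0, 0, 0, 0, 0, 0, 0, 0, 1, 1, 2, 2
  R[3]: 0, 0, 0, 0, 0, 1, 1, 1, 2, 2, 3, 3
  R[4]: 0, 0, 0, 1, 1, 2, 2, 2, 3, 3, 4, 4
  R[5]: 0, 0, 0, 1, 1, 2, 2, 3, 4, 4, 5, 5
  R[6]: 0, 0, 0, 1, 1, 2, 2, 3, 4, 5, 6, 6
  R[7]: 0, 0, 0, 1, 2, 3, 3, 4, 5, 6, 7, 7
  R[8]: 0, 1, 1, 2, 3, 4, 4, 5, 6, 7, 8, 8
  R[9]: 0, 1, 1, 2, 3, 4, 5, 6, 7, 8, 9, 9
  R[10]: 0, 1, 1, 2, 3, 4, 5, 6, 7, 8, 9, 10
  R[11]: 1, 2, 2, 3, 4, 5, 6, 7, 8, 9, 10, 11
  R[12]: 1, 2, 3, 4, 5, 6, 7, 8, 9, 10, 11, 12

reading off 1-entries of Δ²R: w = (11, 9, 6, 4, 8, 10, 5, 2, 7, 12, 1, 3).

Fulton essential set (8 of the 44 Rothe cells):

[(1, 10, 0), (2, 8, 0), (3, 5, 0), (6, 5, 1), (6, 7, 2), (7, 3, 0), (10, 1, 0), (10, 3, 1)]


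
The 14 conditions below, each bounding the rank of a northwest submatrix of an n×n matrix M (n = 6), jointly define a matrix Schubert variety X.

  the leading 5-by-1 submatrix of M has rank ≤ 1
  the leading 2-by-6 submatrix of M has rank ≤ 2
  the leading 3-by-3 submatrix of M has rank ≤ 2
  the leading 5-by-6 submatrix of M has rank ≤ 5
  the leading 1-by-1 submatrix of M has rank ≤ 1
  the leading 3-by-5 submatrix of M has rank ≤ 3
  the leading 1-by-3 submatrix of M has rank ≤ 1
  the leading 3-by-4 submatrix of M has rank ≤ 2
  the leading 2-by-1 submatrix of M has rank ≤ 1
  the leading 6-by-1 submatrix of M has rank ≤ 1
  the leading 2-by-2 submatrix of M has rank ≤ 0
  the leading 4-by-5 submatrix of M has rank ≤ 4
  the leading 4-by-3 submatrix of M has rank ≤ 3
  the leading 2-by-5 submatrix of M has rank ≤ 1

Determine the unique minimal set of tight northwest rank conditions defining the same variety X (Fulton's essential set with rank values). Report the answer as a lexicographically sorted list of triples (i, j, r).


Reconstructing r_w from the 14 given conditions:

  R[1]: 0, 0, 1, 1, 1, 1
  R[2]: 0, 0, 1, 1, 1, 2
  R[3]: 1, 1, 2, 2, 2, 3
  R[4]: 1, 2, 3, 3, 3, 4
  R[5]: 1, 2, 3, 4, 4, 5
  R[6]: 1, 2, 3, 4, 5, 6

giving w = (3, 6, 1, 2, 4, 5) via Δ²R.

ℓ(w)=6; the 2 essential cells (i,j,r):

[(2, 2, 0), (2, 5, 1)]


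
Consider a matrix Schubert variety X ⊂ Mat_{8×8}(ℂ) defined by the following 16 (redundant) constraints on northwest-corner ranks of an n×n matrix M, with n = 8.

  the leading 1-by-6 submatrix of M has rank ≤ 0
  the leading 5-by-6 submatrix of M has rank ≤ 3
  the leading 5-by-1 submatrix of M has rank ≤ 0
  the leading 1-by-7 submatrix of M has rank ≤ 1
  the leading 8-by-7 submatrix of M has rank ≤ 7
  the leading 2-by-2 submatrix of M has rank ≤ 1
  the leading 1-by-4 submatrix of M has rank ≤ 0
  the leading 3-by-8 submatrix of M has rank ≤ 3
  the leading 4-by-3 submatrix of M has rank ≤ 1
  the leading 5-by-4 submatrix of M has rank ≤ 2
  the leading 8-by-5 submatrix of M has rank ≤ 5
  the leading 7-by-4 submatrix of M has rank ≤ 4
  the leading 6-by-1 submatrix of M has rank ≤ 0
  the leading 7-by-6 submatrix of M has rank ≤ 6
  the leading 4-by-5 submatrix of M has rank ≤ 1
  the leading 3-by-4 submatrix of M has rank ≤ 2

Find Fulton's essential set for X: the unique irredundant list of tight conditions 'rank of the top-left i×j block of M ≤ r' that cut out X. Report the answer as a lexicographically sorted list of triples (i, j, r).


The tightest implied rank at each (i,j), from the 16 conditions:

  i=1: 0, 0, 0, 0, 0, 0, 1, 1
  i=2: 0, 1, 1, 1, 1, 1, 2, 2
  i=3: 0, 1, 1, 1, 1, 2, 3, 3
  i=4: 0, 1, 1, 1, 1, 2, 3, 4
  i=5: 0, 1, 2, 2, 2, 3, 4, 5
  i=6: 0, 1, 2, 3, 3, 4, 5, 6
  i=7: 1, 2, 3, 4, 4, 5, 6, 7
  i=8: 1, 2, 3, 4, 5, 6, 7, 8

so w = (7, 2, 6, 8, 3, 4, 1, 5).

ℓ(w)=17; the 3 essential cells (i,j,r):

[(1, 6, 0), (4, 5, 1), (6, 1, 0)]


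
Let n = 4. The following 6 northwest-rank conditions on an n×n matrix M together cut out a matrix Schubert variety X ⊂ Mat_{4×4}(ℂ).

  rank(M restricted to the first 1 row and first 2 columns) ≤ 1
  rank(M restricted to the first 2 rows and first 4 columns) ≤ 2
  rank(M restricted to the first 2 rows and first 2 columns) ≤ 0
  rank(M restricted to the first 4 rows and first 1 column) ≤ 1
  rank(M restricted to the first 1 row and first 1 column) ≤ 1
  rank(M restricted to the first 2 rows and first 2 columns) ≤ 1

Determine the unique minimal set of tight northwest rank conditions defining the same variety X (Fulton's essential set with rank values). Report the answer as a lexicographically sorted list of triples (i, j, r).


Propagating the 6 rank bounds to every northwest block:

  i=1: 0 | 0 | 1 | 1
  i=2: 0 | 0 | 1 | 2
  i=3: 1 | 1 | 2 | 3
  i=4: 1 | 2 | 3 | 4

hence w(1..4) = (3, 4, 1, 2).

Fulton essential set (1 of the 4 Rothe cells):

[(2, 2, 0)]
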